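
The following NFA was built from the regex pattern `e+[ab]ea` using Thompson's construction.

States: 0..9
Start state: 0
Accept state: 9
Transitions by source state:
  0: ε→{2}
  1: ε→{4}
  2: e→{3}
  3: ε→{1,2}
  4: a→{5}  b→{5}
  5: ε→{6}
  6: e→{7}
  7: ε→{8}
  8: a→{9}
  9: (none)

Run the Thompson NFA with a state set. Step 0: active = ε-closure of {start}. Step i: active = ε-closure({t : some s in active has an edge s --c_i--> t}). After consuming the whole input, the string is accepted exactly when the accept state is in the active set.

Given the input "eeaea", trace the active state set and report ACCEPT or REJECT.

Answer: ACCEPT

Trace:
S₀ = ε-closure({0}) = {0,2}
'e' @ 1: {1,2,3,4}
'e' @ 2: {1,2,3,4}
'a' @ 3: {5,6}
'e' @ 4: {7,8}
'a' @ 5: {9}  (accept∈set)
after full input: {9}  (accept=9 in)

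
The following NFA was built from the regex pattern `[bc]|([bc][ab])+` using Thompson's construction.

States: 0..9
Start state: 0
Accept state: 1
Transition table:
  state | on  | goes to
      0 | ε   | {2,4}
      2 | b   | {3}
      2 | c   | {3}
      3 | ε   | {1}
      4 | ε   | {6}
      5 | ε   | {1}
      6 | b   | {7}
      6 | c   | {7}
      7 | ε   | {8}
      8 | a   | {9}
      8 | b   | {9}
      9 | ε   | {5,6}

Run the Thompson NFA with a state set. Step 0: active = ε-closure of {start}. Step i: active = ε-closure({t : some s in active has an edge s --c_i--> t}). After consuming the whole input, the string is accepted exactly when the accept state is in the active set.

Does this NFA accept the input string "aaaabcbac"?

start: ε-closure({0}) = {0,2,4,6}
'a' @ 1: {}  — dead — no transitions
rest 'aaabcbac' ignored (set empty)
after full input: {}  (accept=1 not in)

Answer: REJECT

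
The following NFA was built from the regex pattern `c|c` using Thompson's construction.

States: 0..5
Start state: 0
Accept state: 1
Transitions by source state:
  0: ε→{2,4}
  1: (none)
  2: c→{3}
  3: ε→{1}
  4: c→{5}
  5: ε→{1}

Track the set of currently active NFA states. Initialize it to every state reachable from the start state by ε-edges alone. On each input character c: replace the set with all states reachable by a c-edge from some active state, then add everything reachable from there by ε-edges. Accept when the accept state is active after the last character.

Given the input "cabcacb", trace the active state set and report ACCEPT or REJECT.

Answer: REJECT

Steps:
start: ε-closure({0}) = {0,2,4}
'c' @ 1: {1,3,5}  ✓accept
'a' @ 2: {}  — state set empty
rest 'bcacb' ignored (set empty)
end set {} — state 1 not in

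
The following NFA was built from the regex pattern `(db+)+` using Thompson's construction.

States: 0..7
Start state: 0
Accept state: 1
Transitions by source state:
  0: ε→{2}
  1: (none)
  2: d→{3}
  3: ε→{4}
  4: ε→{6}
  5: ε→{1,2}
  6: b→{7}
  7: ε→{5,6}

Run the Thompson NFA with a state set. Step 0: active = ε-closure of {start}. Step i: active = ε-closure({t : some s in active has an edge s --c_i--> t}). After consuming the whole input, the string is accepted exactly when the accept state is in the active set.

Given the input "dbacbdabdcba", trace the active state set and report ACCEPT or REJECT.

initial (ε-close {0}): {0,2}
'd' @ 1: {3,4,6}
'b' @ 2: {1,2,5,6,7}  [accepting]
'a' @ 3: {}  — state set empty
rest 'cbdabdcba' ignored (set empty)
end set {} — state 1 not in

Answer: REJECT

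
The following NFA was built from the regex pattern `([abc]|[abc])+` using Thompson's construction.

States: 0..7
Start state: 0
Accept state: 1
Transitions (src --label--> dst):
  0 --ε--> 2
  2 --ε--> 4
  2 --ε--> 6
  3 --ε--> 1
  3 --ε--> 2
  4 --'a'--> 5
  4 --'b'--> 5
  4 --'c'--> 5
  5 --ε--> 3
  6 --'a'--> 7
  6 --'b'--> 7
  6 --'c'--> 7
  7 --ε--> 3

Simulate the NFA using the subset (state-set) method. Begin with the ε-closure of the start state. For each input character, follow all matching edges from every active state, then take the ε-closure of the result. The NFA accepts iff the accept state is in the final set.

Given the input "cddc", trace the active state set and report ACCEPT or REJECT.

S₀ = ε-closure({0}) = {0,2,4,6}
'c' @ 1: {1,2,3,4,5,6,7}  ✓accept
'd' @ 2: {}  — no active states
rest 'dc' ignored (set empty)
end set {} — state 1 not in

Answer: REJECT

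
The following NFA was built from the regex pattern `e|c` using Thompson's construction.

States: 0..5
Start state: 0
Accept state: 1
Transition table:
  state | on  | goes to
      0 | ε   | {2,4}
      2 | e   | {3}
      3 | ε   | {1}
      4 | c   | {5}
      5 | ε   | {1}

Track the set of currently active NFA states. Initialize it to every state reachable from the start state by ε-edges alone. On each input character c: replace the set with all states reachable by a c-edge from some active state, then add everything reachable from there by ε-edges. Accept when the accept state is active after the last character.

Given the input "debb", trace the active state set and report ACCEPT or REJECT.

Answer: REJECT

Steps:
S₀ = ε-closure({0}) = {0,2,4}
'd' @ 1: {}  — dead — no transitions
rest 'ebb' ignored (set empty)
after full input: {}  (accept=1 not in)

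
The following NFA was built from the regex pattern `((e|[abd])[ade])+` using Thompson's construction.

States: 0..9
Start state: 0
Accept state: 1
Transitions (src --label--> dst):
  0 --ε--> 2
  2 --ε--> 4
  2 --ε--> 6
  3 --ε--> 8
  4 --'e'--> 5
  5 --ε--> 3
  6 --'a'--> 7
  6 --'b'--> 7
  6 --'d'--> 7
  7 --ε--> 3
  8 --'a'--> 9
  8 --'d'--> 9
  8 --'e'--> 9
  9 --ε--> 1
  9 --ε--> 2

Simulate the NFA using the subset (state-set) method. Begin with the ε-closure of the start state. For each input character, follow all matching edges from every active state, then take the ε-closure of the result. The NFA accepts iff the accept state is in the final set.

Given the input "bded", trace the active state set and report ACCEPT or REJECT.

S₀ = ε-closure({0}) = {0,2,4,6}
'b' @ 1: {3,7,8}
'd' @ 2: {1,2,4,6,9}  (accept∈set)
'e' @ 3: {3,5,8}
'd' @ 4: {1,2,4,6,9}  (accept∈set)
final: {1,2,4,6,9}; accept 1 in set

Answer: ACCEPT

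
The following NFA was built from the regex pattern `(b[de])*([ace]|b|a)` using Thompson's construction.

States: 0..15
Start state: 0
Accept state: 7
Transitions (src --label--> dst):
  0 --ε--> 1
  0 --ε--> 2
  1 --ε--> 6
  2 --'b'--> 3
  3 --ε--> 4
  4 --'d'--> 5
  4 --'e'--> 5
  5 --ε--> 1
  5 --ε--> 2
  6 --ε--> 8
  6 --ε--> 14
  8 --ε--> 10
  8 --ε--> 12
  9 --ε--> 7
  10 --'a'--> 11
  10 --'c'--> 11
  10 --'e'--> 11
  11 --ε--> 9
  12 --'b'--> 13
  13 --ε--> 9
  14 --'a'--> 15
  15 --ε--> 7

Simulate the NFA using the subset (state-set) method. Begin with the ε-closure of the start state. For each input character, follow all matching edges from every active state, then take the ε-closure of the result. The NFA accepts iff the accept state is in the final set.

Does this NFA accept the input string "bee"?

Answer: ACCEPT

Steps:
start: ε-closure({0}) = {0,1,2,6,8,10,12,14}
'b' @ 1: {3,4,7,9,13}  ✓accept
'e' @ 2: {1,2,5,6,8,10,12,14}
'e' @ 3: {7,9,11}  ✓accept
after full input: {7,9,11}  (accept=7 in)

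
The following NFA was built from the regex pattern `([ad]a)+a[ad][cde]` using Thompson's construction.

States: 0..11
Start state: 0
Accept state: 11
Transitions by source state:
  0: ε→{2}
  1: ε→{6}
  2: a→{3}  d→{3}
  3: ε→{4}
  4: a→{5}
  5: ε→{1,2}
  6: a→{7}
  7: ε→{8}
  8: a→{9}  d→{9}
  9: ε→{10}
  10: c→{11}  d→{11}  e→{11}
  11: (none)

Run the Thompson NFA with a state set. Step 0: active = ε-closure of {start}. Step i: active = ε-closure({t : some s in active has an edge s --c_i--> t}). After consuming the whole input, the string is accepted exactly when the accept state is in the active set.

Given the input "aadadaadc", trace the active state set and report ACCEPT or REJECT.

start: ε-closure({0}) = {0,2}
'a' @ 1: {3,4}
'a' @ 2: {1,2,5,6}
'd' @ 3: {3,4}
'a' @ 4: {1,2,5,6}
'd' @ 5: {3,4}
'a' @ 6: {1,2,5,6}
'a' @ 7: {3,4,7,8}
'd' @ 8: {9,10}
'c' @ 9: {11}  (accept∈set)
final: {11}; accept 11 in set

Answer: ACCEPT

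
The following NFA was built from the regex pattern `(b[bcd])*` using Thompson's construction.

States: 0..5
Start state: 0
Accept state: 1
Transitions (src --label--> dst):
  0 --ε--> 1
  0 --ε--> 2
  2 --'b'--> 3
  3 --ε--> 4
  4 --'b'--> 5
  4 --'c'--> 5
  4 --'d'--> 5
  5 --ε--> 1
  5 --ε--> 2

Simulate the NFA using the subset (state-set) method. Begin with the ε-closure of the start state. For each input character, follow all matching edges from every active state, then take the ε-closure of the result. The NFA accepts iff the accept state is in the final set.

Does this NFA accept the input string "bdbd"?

Answer: ACCEPT

Derivation:
S₀ = ε-closure({0}) = {0,1,2}
'b' @ 1: {3,4}
'd' @ 2: {1,2,5}  (accept∈set)
'b' @ 3: {3,4}
'd' @ 4: {1,2,5}  (accept∈set)
final: {1,2,5}; accept 1 in set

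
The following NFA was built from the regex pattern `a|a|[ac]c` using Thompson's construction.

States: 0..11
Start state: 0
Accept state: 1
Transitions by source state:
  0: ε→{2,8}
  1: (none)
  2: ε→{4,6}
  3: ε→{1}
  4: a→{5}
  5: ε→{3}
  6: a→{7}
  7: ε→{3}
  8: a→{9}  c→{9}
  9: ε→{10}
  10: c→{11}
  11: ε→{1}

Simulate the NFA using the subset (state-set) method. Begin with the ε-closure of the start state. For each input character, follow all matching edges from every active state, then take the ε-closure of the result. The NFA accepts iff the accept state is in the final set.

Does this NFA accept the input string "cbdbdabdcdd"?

Answer: REJECT

Derivation:
initial (ε-close {0}): {0,2,4,6,8}
'c' @ 1: {9,10}
'b' @ 2: {}  — dead — no transitions
rest 'dbdabdcdd' ignored (set empty)
final: {}; accept 1 not in set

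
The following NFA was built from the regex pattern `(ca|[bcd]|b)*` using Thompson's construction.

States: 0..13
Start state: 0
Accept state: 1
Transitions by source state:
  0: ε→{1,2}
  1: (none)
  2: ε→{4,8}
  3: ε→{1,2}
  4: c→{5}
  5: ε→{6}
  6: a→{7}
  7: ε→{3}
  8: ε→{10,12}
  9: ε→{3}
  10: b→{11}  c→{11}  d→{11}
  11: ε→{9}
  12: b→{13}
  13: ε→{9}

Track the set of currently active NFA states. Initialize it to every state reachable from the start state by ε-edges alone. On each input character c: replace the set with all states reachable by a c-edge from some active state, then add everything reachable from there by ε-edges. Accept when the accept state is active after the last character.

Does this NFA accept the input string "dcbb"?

initial (ε-close {0}): {0,1,2,4,8,10,12}
'd' @ 1: {1,2,3,4,8,9,10,11,12}  (accept∈set)
'c' @ 2: {1,2,3,4,5,6,8,9,10,11,12}  (accept∈set)
'b' @ 3: {1,2,3,4,8,9,10,11,12,13}  (accept∈set)
'b' @ 4: {1,2,3,4,8,9,10,11,12,13}  (accept∈set)
end set {1,2,3,4,8,9,10,11,12,13} — state 1 in

Answer: ACCEPT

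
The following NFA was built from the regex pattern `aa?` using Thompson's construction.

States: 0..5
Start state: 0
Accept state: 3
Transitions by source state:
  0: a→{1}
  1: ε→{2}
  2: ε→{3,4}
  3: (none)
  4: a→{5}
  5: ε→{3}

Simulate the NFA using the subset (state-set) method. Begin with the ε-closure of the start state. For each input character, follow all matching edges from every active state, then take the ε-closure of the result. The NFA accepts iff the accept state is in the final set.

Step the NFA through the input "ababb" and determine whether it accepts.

initial (ε-close {0}): {0}
'a' @ 1: {1,2,3,4}  (accept∈set)
'b' @ 2: {}  — dead — no transitions
rest 'abb' ignored (set empty)
end set {} — state 3 not in

Answer: REJECT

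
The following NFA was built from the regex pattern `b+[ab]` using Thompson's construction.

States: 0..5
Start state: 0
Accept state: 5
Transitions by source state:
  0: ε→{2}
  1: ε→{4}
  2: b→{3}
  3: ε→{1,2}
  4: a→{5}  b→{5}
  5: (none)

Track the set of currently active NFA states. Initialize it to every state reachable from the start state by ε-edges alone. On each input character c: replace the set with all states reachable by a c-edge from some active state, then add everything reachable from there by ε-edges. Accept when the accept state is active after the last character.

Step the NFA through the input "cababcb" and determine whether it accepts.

initial (ε-close {0}): {0,2}
'c' @ 1: {}  — dead — no transitions
rest 'ababcb' ignored (set empty)
end set {} — state 5 not in

Answer: REJECT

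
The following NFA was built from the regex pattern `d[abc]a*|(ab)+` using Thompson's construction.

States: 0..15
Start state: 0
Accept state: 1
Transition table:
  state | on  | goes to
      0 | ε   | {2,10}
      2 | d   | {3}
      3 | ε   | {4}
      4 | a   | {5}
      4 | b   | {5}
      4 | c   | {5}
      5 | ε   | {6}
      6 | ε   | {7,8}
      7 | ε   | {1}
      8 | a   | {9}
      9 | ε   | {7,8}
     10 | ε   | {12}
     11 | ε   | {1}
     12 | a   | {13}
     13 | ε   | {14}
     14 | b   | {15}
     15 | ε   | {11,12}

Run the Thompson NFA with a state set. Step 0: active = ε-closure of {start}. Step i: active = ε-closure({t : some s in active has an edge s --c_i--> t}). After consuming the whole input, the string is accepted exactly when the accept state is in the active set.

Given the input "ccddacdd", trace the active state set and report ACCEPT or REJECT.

S₀ = ε-closure({0}) = {0,2,10,12}
'c' @ 1: {}  — no active states
rest 'cddacdd' ignored (set empty)
final: {}; accept 1 not in set

Answer: REJECT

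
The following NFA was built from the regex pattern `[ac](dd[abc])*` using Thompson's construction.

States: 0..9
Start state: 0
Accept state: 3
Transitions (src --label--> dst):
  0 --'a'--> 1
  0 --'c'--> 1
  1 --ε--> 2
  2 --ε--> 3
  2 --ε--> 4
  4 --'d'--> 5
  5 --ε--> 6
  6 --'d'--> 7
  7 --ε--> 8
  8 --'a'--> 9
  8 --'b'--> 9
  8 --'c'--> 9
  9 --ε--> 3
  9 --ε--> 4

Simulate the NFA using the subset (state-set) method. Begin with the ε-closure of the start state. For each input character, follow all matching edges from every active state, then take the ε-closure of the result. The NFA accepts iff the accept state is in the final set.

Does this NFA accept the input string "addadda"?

initial (ε-close {0}): {0}
'a' @ 1: {1,2,3,4}  [accepting]
'd' @ 2: {5,6}
'd' @ 3: {7,8}
'a' @ 4: {3,4,9}  [accepting]
'd' @ 5: {5,6}
'd' @ 6: {7,8}
'a' @ 7: {3,4,9}  [accepting]
final: {3,4,9}; accept 3 in set

Answer: ACCEPT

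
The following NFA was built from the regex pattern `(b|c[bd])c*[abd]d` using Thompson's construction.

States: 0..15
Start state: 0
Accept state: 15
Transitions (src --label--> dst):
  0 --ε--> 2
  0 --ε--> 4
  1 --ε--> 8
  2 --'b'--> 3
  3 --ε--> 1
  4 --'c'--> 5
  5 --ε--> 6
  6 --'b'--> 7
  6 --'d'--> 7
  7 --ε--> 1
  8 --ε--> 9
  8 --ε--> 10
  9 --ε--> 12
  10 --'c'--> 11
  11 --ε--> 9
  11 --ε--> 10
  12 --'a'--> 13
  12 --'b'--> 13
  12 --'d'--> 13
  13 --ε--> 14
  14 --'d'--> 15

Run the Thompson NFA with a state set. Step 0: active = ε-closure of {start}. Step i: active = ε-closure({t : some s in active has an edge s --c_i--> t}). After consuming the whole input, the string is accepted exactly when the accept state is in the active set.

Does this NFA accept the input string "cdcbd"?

start: ε-closure({0}) = {0,2,4}
'c' @ 1: {5,6}
'd' @ 2: {1,7,8,9,10,12}
'c' @ 3: {9,10,11,12}
'b' @ 4: {13,14}
'd' @ 5: {15}  ✓accept
end set {15} — state 15 in

Answer: ACCEPT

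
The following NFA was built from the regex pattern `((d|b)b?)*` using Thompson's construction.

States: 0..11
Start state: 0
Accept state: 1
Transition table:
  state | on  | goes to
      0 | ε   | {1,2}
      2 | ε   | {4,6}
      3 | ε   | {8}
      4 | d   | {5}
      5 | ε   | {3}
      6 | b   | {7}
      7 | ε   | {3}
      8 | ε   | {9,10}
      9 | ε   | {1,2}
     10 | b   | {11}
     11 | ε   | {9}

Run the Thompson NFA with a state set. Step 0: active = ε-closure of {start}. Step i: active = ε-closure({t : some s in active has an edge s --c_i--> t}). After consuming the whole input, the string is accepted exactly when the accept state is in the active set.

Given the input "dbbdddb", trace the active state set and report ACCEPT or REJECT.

initial (ε-close {0}): {0,1,2,4,6}
'd' @ 1: {1,2,3,4,5,6,8,9,10}  (accept∈set)
'b' @ 2: {1,2,3,4,6,7,8,9,10,11}  (accept∈set)
'b' @ 3: {1,2,3,4,6,7,8,9,10,11}  (accept∈set)
'd' @ 4: {1,2,3,4,5,6,8,9,10}  (accept∈set)
'd' @ 5: {1,2,3,4,5,6,8,9,10}  (accept∈set)
'd' @ 6: {1,2,3,4,5,6,8,9,10}  (accept∈set)
'b' @ 7: {1,2,3,4,6,7,8,9,10,11}  (accept∈set)
after full input: {1,2,3,4,6,7,8,9,10,11}  (accept=1 in)

Answer: ACCEPT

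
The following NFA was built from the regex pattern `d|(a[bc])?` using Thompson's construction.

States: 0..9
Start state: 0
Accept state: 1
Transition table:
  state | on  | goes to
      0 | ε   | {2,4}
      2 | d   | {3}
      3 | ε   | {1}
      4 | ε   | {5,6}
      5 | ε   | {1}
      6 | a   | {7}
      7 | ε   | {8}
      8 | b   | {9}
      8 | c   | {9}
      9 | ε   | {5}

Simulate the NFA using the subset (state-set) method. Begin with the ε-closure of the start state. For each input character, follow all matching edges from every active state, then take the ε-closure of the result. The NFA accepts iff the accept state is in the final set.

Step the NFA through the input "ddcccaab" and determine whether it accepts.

initial (ε-close {0}): {0,1,2,4,5,6}
'd' @ 1: {1,3}  [accepting]
'd' @ 2: {}  — state set empty
rest 'cccaab' ignored (set empty)
final: {}; accept 1 not in set

Answer: REJECT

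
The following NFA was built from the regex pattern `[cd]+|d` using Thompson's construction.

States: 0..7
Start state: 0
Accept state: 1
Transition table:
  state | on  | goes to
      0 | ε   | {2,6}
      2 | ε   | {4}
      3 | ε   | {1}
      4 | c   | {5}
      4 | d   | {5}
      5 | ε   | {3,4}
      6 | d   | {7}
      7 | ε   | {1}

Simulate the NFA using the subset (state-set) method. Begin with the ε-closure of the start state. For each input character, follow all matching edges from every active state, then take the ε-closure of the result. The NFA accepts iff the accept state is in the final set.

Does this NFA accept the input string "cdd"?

start: ε-closure({0}) = {0,2,4,6}
'c' @ 1: {1,3,4,5}  (accept∈set)
'd' @ 2: {1,3,4,5}  (accept∈set)
'd' @ 3: {1,3,4,5}  (accept∈set)
after full input: {1,3,4,5}  (accept=1 in)

Answer: ACCEPT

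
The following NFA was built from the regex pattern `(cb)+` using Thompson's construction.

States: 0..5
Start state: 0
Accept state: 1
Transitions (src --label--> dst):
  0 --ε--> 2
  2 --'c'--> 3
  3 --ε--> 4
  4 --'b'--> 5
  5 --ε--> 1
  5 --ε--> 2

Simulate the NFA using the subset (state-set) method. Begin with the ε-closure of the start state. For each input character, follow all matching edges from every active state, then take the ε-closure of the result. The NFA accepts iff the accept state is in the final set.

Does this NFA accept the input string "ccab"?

start: ε-closure({0}) = {0,2}
'c' @ 1: {3,4}
'c' @ 2: {}  — no active states
rest 'ab' ignored (set empty)
after full input: {}  (accept=1 not in)

Answer: REJECT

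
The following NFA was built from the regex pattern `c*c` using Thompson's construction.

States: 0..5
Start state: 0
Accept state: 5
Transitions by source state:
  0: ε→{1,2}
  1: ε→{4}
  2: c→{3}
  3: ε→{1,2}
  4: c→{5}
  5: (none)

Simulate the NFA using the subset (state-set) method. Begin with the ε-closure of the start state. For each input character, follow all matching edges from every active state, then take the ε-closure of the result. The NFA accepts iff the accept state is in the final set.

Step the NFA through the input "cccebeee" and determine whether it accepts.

S₀ = ε-closure({0}) = {0,1,2,4}
'c' @ 1: {1,2,3,4,5}  (accept∈set)
'c' @ 2: {1,2,3,4,5}  (accept∈set)
'c' @ 3: {1,2,3,4,5}  (accept∈set)
'e' @ 4: {}  — no active states
rest 'beee' ignored (set empty)
final: {}; accept 5 not in set

Answer: REJECT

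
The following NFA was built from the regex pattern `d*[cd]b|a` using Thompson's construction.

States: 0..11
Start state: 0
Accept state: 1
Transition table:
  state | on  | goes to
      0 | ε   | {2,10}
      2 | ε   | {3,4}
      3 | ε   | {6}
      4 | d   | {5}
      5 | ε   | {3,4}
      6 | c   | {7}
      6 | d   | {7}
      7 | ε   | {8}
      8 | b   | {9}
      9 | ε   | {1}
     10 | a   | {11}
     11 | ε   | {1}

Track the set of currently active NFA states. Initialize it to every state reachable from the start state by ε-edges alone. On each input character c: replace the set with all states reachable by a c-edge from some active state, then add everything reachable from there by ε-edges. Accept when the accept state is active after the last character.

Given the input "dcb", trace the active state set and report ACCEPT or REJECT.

start: ε-closure({0}) = {0,2,3,4,6,10}
'd' @ 1: {3,4,5,6,7,8}
'c' @ 2: {7,8}
'b' @ 3: {1,9}  ✓accept
end set {1,9} — state 1 in

Answer: ACCEPT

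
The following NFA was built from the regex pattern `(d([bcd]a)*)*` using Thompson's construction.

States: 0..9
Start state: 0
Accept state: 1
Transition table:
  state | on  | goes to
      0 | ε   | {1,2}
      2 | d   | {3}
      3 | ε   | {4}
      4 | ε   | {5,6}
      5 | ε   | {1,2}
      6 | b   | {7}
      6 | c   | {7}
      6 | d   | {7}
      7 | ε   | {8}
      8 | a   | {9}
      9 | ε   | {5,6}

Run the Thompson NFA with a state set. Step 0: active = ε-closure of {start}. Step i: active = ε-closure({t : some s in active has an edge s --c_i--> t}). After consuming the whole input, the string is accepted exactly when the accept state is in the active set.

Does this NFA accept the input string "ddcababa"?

Answer: ACCEPT

Steps:
initial (ε-close {0}): {0,1,2}
'd' @ 1: {1,2,3,4,5,6}  ✓accept
'd' @ 2: {1,2,3,4,5,6,7,8}  ✓accept
'c' @ 3: {7,8}
'a' @ 4: {1,2,5,6,9}  ✓accept
'b' @ 5: {7,8}
'a' @ 6: {1,2,5,6,9}  ✓accept
'b' @ 7: {7,8}
'a' @ 8: {1,2,5,6,9}  ✓accept
after full input: {1,2,5,6,9}  (accept=1 in)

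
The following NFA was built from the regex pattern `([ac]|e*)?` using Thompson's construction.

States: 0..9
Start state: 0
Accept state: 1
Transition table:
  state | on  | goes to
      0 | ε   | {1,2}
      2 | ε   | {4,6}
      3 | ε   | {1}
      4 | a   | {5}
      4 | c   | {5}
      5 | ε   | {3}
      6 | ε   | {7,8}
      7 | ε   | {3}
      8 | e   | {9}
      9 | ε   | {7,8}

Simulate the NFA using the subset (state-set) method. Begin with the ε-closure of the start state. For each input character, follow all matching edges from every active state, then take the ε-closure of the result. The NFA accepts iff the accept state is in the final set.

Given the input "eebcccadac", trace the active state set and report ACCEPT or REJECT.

Answer: REJECT

Steps:
S₀ = ε-closure({0}) = {0,1,2,3,4,6,7,8}
'e' @ 1: {1,3,7,8,9}  ✓accept
'e' @ 2: {1,3,7,8,9}  ✓accept
'b' @ 3: {}  — dead — no transitions
rest 'cccadac' ignored (set empty)
after full input: {}  (accept=1 not in)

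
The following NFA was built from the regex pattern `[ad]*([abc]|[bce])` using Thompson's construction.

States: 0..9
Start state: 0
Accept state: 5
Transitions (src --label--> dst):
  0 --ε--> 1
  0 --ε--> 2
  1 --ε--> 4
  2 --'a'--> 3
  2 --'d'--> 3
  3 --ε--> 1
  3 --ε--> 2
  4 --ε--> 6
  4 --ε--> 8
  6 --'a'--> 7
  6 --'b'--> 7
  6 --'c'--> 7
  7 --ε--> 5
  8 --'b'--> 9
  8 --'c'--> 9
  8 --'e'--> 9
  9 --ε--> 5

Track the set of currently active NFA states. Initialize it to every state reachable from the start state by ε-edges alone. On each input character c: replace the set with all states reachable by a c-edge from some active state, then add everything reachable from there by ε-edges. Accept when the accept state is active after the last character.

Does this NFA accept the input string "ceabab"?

initial (ε-close {0}): {0,1,2,4,6,8}
'c' @ 1: {5,7,9}  ✓accept
'e' @ 2: {}  — state set empty
rest 'abab' ignored (set empty)
after full input: {}  (accept=5 not in)

Answer: REJECT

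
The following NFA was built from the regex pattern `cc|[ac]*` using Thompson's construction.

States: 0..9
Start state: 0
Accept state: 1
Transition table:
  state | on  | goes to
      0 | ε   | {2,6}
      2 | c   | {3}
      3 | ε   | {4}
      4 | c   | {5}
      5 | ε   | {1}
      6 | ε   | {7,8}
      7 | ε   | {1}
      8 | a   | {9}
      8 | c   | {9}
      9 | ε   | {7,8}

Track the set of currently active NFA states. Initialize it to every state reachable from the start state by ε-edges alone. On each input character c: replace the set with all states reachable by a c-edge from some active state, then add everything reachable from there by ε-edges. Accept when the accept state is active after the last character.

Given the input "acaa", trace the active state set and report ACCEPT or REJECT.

initial (ε-close {0}): {0,1,2,6,7,8}
'a' @ 1: {1,7,8,9}  ✓accept
'c' @ 2: {1,7,8,9}  ✓accept
'a' @ 3: {1,7,8,9}  ✓accept
'a' @ 4: {1,7,8,9}  ✓accept
end set {1,7,8,9} — state 1 in

Answer: ACCEPT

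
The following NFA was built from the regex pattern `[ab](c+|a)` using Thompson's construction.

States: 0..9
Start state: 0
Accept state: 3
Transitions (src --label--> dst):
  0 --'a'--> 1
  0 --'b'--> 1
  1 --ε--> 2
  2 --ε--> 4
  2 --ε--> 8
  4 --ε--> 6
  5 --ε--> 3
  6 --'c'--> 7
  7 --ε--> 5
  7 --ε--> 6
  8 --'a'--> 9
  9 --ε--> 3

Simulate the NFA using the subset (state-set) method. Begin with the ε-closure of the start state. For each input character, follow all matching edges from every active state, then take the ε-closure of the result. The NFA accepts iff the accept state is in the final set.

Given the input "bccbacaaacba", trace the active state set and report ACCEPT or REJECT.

S₀ = ε-closure({0}) = {0}
'b' @ 1: {1,2,4,6,8}
'c' @ 2: {3,5,6,7}  [accepting]
'c' @ 3: {3,5,6,7}  [accepting]
'b' @ 4: {}  — state set empty
rest 'acaaacba' ignored (set empty)
final: {}; accept 3 not in set

Answer: REJECT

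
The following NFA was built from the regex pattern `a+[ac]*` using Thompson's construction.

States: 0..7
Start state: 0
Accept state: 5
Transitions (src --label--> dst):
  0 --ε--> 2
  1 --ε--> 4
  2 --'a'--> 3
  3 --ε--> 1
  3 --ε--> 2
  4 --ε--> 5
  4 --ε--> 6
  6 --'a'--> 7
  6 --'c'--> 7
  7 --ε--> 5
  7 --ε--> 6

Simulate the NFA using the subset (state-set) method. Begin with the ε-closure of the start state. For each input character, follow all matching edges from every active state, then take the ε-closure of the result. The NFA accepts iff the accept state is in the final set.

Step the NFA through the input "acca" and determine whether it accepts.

Answer: ACCEPT

Steps:
initial (ε-close {0}): {0,2}
'a' @ 1: {1,2,3,4,5,6}  [accepting]
'c' @ 2: {5,6,7}  [accepting]
'c' @ 3: {5,6,7}  [accepting]
'a' @ 4: {5,6,7}  [accepting]
after full input: {5,6,7}  (accept=5 in)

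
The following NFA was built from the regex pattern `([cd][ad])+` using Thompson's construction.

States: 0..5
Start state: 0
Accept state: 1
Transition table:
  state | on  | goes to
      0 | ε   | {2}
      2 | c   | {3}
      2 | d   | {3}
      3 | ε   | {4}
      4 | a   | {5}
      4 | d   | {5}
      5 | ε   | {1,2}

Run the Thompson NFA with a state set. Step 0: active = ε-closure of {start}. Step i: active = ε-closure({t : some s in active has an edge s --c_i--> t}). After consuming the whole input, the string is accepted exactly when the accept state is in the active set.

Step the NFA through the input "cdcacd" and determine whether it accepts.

S₀ = ε-closure({0}) = {0,2}
'c' @ 1: {3,4}
'd' @ 2: {1,2,5}  (accept∈set)
'c' @ 3: {3,4}
'a' @ 4: {1,2,5}  (accept∈set)
'c' @ 5: {3,4}
'd' @ 6: {1,2,5}  (accept∈set)
final: {1,2,5}; accept 1 in set

Answer: ACCEPT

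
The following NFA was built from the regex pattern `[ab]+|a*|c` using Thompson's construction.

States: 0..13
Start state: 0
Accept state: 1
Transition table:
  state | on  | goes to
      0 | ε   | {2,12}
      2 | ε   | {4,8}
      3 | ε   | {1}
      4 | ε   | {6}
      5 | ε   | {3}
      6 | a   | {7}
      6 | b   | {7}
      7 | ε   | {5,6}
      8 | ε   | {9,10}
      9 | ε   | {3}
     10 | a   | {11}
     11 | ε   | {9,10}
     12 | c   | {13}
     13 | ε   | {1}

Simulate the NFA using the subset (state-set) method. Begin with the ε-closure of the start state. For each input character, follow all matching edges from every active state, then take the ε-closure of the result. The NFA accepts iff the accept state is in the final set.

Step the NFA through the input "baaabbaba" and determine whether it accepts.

start: ε-closure({0}) = {0,1,2,3,4,6,8,9,10,12}
'b' @ 1: {1,3,5,6,7}  (accept∈set)
'a' @ 2: {1,3,5,6,7}  (accept∈set)
'a' @ 3: {1,3,5,6,7}  (accept∈set)
'a' @ 4: {1,3,5,6,7}  (accept∈set)
'b' @ 5: {1,3,5,6,7}  (accept∈set)
'b' @ 6: {1,3,5,6,7}  (accept∈set)
'a' @ 7: {1,3,5,6,7}  (accept∈set)
'b' @ 8: {1,3,5,6,7}  (accept∈set)
'a' @ 9: {1,3,5,6,7}  (accept∈set)
end set {1,3,5,6,7} — state 1 in

Answer: ACCEPT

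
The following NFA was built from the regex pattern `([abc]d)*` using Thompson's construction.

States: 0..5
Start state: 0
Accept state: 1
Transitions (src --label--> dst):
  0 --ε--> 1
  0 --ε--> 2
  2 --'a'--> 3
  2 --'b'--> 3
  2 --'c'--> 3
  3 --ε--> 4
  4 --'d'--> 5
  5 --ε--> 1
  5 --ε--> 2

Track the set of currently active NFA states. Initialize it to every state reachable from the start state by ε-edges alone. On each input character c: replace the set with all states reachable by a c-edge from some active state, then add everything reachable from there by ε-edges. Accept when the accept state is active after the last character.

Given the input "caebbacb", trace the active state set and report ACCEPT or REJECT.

initial (ε-close {0}): {0,1,2}
'c' @ 1: {3,4}
'a' @ 2: {}  — no active states
rest 'ebbacb' ignored (set empty)
after full input: {}  (accept=1 not in)

Answer: REJECT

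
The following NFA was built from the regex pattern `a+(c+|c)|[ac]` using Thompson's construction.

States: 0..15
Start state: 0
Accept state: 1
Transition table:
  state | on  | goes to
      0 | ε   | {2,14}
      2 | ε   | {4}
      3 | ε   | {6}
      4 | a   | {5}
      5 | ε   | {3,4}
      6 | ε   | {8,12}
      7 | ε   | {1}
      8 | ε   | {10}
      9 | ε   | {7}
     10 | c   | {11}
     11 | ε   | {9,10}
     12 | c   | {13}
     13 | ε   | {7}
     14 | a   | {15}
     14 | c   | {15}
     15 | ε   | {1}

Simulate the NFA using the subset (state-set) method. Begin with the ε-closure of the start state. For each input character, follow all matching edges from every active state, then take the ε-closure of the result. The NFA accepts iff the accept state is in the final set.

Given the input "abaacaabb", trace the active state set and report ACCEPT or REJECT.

S₀ = ε-closure({0}) = {0,2,4,14}
'a' @ 1: {1,3,4,5,6,8,10,12,15}  ✓accept
'b' @ 2: {}  — no active states
rest 'aacaabb' ignored (set empty)
final: {}; accept 1 not in set

Answer: REJECT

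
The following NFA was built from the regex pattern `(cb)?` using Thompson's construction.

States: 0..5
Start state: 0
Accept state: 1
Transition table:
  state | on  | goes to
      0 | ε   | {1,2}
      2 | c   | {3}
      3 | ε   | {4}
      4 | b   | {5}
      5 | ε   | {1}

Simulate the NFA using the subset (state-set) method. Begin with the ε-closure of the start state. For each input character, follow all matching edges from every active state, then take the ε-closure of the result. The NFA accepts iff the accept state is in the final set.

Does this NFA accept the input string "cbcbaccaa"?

S₀ = ε-closure({0}) = {0,1,2}
'c' @ 1: {3,4}
'b' @ 2: {1,5}  (accept∈set)
'c' @ 3: {}  — dead — no transitions
rest 'baccaa' ignored (set empty)
end set {} — state 1 not in

Answer: REJECT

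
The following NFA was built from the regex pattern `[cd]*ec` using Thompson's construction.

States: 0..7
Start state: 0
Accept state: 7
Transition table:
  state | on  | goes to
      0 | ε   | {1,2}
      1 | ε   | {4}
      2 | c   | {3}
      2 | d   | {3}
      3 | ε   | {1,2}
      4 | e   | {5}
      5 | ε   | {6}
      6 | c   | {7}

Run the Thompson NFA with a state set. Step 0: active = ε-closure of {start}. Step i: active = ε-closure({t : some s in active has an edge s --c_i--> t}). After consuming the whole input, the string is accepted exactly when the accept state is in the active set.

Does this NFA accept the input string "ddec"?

S₀ = ε-closure({0}) = {0,1,2,4}
'd' @ 1: {1,2,3,4}
'd' @ 2: {1,2,3,4}
'e' @ 3: {5,6}
'c' @ 4: {7}  (accept∈set)
after full input: {7}  (accept=7 in)

Answer: ACCEPT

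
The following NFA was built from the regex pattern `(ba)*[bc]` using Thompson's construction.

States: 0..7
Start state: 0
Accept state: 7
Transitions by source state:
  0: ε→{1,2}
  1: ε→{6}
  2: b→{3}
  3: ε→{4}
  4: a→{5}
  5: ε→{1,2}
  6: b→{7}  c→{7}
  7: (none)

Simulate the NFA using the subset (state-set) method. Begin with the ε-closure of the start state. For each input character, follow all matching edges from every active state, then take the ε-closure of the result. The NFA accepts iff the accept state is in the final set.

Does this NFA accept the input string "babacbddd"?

Answer: REJECT

Trace:
initial (ε-close {0}): {0,1,2,6}
'b' @ 1: {3,4,7}  (accept∈set)
'a' @ 2: {1,2,5,6}
'b' @ 3: {3,4,7}  (accept∈set)
'a' @ 4: {1,2,5,6}
'c' @ 5: {7}  (accept∈set)
'b' @ 6: {}  — dead — no transitions
rest 'ddd' ignored (set empty)
after full input: {}  (accept=7 not in)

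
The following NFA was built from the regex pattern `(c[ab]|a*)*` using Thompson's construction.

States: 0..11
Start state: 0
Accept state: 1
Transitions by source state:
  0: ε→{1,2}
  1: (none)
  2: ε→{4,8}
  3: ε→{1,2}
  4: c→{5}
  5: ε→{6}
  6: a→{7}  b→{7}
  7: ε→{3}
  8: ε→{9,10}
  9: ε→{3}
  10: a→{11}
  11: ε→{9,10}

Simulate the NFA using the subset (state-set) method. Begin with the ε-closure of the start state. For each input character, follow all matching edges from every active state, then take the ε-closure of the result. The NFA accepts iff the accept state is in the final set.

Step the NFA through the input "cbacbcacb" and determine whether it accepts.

Answer: ACCEPT

Steps:
initial (ε-close {0}): {0,1,2,3,4,8,9,10}
'c' @ 1: {5,6}
'b' @ 2: {1,2,3,4,7,8,9,10}  [accepting]
'a' @ 3: {1,2,3,4,8,9,10,11}  [accepting]
'c' @ 4: {5,6}
'b' @ 5: {1,2,3,4,7,8,9,10}  [accepting]
'c' @ 6: {5,6}
'a' @ 7: {1,2,3,4,7,8,9,10}  [accepting]
'c' @ 8: {5,6}
'b' @ 9: {1,2,3,4,7,8,9,10}  [accepting]
final: {1,2,3,4,7,8,9,10}; accept 1 in set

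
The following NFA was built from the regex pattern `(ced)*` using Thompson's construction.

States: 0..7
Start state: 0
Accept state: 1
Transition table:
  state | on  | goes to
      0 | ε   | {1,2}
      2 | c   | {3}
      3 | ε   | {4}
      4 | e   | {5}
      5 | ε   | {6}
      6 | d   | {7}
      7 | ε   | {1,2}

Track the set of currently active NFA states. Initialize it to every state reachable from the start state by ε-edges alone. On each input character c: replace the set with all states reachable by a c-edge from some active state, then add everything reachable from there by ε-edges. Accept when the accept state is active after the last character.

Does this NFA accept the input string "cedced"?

Answer: ACCEPT

Steps:
S₀ = ε-closure({0}) = {0,1,2}
'c' @ 1: {3,4}
'e' @ 2: {5,6}
'd' @ 3: {1,2,7}  (accept∈set)
'c' @ 4: {3,4}
'e' @ 5: {5,6}
'd' @ 6: {1,2,7}  (accept∈set)
final: {1,2,7}; accept 1 in set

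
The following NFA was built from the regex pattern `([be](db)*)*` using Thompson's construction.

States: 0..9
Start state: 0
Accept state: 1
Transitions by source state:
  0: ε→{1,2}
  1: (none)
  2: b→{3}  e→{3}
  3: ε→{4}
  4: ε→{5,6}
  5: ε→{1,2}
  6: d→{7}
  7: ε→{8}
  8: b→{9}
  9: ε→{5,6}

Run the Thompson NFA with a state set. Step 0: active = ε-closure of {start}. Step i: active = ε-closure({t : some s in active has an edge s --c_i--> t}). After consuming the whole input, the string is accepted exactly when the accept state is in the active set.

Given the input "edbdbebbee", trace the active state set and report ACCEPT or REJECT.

start: ε-closure({0}) = {0,1,2}
'e' @ 1: {1,2,3,4,5,6}  [accepting]
'd' @ 2: {7,8}
'b' @ 3: {1,2,5,6,9}  [accepting]
'd' @ 4: {7,8}
'b' @ 5: {1,2,5,6,9}  [accepting]
'e' @ 6: {1,2,3,4,5,6}  [accepting]
'b' @ 7: {1,2,3,4,5,6}  [accepting]
'b' @ 8: {1,2,3,4,5,6}  [accepting]
'e' @ 9: {1,2,3,4,5,6}  [accepting]
'e' @ 10: {1,2,3,4,5,6}  [accepting]
after full input: {1,2,3,4,5,6}  (accept=1 in)

Answer: ACCEPT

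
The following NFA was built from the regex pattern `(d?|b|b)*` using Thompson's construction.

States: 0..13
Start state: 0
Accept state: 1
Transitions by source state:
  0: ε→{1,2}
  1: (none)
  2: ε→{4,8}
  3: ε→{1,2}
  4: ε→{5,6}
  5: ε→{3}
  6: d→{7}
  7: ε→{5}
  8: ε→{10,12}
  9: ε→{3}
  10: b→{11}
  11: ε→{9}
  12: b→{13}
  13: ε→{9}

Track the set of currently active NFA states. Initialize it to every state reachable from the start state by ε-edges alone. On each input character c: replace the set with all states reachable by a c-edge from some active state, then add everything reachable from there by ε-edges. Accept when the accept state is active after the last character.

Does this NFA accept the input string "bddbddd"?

start: ε-closure({0}) = {0,1,2,3,4,5,6,8,10,12}
'b' @ 1: {1,2,3,4,5,6,8,9,10,11,12,13}  (accept∈set)
'd' @ 2: {1,2,3,4,5,6,7,8,10,12}  (accept∈set)
'd' @ 3: {1,2,3,4,5,6,7,8,10,12}  (accept∈set)
'b' @ 4: {1,2,3,4,5,6,8,9,10,11,12,13}  (accept∈set)
'd' @ 5: {1,2,3,4,5,6,7,8,10,12}  (accept∈set)
'd' @ 6: {1,2,3,4,5,6,7,8,10,12}  (accept∈set)
'd' @ 7: {1,2,3,4,5,6,7,8,10,12}  (accept∈set)
end set {1,2,3,4,5,6,7,8,10,12} — state 1 in

Answer: ACCEPT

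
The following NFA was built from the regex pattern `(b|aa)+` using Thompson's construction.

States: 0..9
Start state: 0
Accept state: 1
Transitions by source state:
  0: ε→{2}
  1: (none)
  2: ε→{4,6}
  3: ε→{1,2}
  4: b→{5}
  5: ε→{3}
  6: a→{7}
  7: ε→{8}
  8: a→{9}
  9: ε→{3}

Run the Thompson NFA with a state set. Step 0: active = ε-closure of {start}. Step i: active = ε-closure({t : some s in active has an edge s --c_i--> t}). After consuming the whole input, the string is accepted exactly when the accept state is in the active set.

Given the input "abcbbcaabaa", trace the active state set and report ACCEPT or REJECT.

Answer: REJECT

Steps:
S₀ = ε-closure({0}) = {0,2,4,6}
'a' @ 1: {7,8}
'b' @ 2: {}  — no active states
rest 'cbbcaabaa' ignored (set empty)
end set {} — state 1 not in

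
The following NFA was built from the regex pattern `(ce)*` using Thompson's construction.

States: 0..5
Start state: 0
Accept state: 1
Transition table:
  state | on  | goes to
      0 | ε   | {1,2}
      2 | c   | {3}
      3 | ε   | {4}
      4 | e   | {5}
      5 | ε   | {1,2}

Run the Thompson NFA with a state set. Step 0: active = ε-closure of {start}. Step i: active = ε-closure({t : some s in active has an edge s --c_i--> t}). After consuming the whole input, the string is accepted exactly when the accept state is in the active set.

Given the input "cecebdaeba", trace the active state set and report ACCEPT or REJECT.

initial (ε-close {0}): {0,1,2}
'c' @ 1: {3,4}
'e' @ 2: {1,2,5}  [accepting]
'c' @ 3: {3,4}
'e' @ 4: {1,2,5}  [accepting]
'b' @ 5: {}  — dead — no transitions
rest 'daeba' ignored (set empty)
final: {}; accept 1 not in set

Answer: REJECT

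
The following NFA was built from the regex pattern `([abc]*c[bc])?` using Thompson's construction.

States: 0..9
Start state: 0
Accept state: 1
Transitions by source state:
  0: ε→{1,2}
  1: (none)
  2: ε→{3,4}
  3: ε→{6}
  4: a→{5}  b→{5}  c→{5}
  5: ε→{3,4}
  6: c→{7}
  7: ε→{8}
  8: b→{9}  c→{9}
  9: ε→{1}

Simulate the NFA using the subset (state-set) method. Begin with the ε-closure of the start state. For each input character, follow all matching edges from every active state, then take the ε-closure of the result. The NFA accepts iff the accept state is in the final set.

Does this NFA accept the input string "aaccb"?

S₀ = ε-closure({0}) = {0,1,2,3,4,6}
'a' @ 1: {3,4,5,6}
'a' @ 2: {3,4,5,6}
'c' @ 3: {3,4,5,6,7,8}
'c' @ 4: {1,3,4,5,6,7,8,9}  (accept∈set)
'b' @ 5: {1,3,4,5,6,9}  (accept∈set)
final: {1,3,4,5,6,9}; accept 1 in set

Answer: ACCEPT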